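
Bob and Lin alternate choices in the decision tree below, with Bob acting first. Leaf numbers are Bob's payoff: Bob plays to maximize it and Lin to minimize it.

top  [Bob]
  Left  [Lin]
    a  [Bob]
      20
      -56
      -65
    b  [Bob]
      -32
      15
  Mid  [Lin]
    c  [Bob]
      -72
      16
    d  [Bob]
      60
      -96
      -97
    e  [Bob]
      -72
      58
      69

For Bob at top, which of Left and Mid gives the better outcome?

Mid

a (Bob): max(20, -56, -65) = 20
b (Bob): max(-32, 15) = 15
Left (Lin): min(20, 15) = 15
c (Bob): max(-72, 16) = 16
d (Bob): max(60, -96, -97) = 60
e (Bob): max(-72, 58, 69) = 69
Mid (Lin): min(16, 60, 69) = 16
Bob prefers the higher value; Left=15, Mid=16. Mid is better since 16 > 15.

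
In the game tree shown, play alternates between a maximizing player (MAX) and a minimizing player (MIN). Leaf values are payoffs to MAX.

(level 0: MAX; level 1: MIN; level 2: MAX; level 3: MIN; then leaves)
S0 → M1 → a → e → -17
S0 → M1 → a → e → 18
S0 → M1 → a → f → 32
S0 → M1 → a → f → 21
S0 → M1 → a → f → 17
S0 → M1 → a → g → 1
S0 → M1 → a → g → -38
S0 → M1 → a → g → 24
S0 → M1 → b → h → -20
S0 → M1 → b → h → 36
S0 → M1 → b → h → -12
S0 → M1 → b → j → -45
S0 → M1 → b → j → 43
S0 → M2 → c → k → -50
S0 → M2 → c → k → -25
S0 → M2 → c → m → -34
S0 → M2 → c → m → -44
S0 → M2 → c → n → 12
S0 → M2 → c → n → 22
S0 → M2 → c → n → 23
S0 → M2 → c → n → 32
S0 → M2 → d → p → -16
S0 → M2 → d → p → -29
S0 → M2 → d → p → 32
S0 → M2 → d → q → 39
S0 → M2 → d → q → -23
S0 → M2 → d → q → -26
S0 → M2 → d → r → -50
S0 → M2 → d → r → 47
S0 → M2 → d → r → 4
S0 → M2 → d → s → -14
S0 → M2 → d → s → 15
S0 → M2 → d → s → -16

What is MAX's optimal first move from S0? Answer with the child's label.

e (MIN): min(-17, 18) = -17
f (MIN): min(32, 21, 17) = 17
g (MIN): min(1, -38, 24) = -38
a (MAX): max(-17, 17, -38) = 17
h (MIN): min(-20, 36, -12) = -20
j (MIN): min(-45, 43) = -45
b (MAX): max(-20, -45) = -20
M1 (MIN): min(17, -20) = -20
k (MIN): min(-50, -25) = -50
m (MIN): min(-34, -44) = -44
n (MIN): min(12, 22, 23, 32) = 12
c (MAX): max(-50, -44, 12) = 12
p (MIN): min(-16, -29, 32) = -29
q (MIN): min(39, -23, -26) = -26
r (MIN): min(-50, 47, 4) = -50
s (MIN): min(-14, 15, -16) = -16
d (MAX): max(-29, -26, -50, -16) = -16
M2 (MIN): min(12, -16) = -16
S0 (MAX): max(-20, -16) = -16
MAX at S0 wants the highest of {M1=-20, M2=-16}, so chooses M2.

M2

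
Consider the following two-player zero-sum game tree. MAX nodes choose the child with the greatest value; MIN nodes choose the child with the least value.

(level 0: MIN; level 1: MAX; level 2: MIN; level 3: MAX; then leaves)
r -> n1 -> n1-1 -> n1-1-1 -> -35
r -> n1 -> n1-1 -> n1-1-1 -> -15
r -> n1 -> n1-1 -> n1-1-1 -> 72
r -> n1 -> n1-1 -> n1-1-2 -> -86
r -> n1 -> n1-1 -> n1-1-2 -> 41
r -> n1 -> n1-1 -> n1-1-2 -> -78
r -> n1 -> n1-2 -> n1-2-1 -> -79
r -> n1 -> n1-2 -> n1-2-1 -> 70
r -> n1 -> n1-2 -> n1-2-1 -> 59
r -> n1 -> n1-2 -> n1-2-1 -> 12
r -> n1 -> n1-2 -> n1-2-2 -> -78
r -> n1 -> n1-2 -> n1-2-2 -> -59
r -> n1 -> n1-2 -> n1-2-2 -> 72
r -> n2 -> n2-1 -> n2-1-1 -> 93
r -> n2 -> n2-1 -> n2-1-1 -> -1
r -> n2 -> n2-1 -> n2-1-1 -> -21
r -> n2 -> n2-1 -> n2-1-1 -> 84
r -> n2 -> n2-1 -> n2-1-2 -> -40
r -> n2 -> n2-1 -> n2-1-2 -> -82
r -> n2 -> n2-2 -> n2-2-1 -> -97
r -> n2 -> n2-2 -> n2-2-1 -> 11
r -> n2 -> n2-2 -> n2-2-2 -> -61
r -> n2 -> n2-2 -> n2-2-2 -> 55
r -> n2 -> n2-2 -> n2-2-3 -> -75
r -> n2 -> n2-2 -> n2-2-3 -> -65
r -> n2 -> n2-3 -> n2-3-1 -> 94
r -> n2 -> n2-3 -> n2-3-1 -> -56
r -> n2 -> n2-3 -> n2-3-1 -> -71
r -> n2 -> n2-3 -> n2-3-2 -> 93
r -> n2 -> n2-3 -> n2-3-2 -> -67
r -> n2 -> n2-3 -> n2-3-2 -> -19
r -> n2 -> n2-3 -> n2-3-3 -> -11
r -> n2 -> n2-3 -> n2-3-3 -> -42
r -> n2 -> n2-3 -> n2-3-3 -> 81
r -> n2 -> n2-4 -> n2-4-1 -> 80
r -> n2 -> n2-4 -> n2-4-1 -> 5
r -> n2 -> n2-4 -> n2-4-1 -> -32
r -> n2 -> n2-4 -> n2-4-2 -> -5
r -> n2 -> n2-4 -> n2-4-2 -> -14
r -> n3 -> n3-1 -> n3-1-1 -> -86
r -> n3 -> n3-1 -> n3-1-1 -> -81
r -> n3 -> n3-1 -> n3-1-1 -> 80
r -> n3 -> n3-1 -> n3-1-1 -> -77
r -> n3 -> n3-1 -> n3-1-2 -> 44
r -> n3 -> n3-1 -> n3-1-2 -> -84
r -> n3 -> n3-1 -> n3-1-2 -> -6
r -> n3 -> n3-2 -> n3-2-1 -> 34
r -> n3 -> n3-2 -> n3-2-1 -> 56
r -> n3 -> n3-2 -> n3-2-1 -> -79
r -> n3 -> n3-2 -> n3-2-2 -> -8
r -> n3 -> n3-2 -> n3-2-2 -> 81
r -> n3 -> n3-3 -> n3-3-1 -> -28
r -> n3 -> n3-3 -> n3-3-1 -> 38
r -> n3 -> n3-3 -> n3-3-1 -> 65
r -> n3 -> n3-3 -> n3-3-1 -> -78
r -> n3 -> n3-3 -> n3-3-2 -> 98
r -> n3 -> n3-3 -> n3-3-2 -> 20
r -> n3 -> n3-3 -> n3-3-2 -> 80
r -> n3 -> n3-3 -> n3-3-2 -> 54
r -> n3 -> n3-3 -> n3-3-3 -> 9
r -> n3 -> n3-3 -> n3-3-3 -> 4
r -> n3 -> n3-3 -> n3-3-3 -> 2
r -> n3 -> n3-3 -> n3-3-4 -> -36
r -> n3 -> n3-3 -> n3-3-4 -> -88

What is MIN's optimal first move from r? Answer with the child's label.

n3

n1-1-1 (MAX): max(-35, -15, 72) = 72
n1-1-2 (MAX): max(-86, 41, -78) = 41
n1-1 (MIN): min(72, 41) = 41
n1-2-1 (MAX): max(-79, 70, 59, 12) = 70
n1-2-2 (MAX): max(-78, -59, 72) = 72
n1-2 (MIN): min(70, 72) = 70
n1 (MAX): max(41, 70) = 70
n2-1-1 (MAX): max(93, -1, -21, 84) = 93
n2-1-2 (MAX): max(-40, -82) = -40
n2-1 (MIN): min(93, -40) = -40
n2-2-1 (MAX): max(-97, 11) = 11
n2-2-2 (MAX): max(-61, 55) = 55
n2-2-3 (MAX): max(-75, -65) = -65
n2-2 (MIN): min(11, 55, -65) = -65
n2-3-1 (MAX): max(94, -56, -71) = 94
n2-3-2 (MAX): max(93, -67, -19) = 93
n2-3-3 (MAX): max(-11, -42, 81) = 81
n2-3 (MIN): min(94, 93, 81) = 81
n2-4-1 (MAX): max(80, 5, -32) = 80
n2-4-2 (MAX): max(-5, -14) = -5
n2-4 (MIN): min(80, -5) = -5
n2 (MAX): max(-40, -65, 81, -5) = 81
n3-1-1 (MAX): max(-86, -81, 80, -77) = 80
n3-1-2 (MAX): max(44, -84, -6) = 44
n3-1 (MIN): min(80, 44) = 44
n3-2-1 (MAX): max(34, 56, -79) = 56
n3-2-2 (MAX): max(-8, 81) = 81
n3-2 (MIN): min(56, 81) = 56
n3-3-1 (MAX): max(-28, 38, 65, -78) = 65
n3-3-2 (MAX): max(98, 20, 80, 54) = 98
n3-3-3 (MAX): max(9, 4, 2) = 9
n3-3-4 (MAX): max(-36, -88) = -36
n3-3 (MIN): min(65, 98, 9, -36) = -36
n3 (MAX): max(44, 56, -36) = 56
r (MIN): min(70, 81, 56) = 56
MIN at r wants the lowest of {n1=70, n2=81, n3=56}, so chooses n3.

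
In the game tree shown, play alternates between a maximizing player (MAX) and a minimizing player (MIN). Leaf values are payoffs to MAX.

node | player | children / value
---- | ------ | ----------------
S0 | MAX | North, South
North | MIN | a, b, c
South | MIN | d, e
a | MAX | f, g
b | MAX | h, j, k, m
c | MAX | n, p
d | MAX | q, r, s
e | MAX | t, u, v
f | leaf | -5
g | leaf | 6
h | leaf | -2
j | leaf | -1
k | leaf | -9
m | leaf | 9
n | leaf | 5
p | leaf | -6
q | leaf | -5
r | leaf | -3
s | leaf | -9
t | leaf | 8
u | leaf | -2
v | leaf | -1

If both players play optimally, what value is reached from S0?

a (MAX): max(-5, 6) = 6
b (MAX): max(-2, -1, -9, 9) = 9
c (MAX): max(5, -6) = 5
North (MIN): min(6, 9, 5) = 5
d (MAX): max(-5, -3, -9) = -3
e (MAX): max(8, -2, -1) = 8
South (MIN): min(-3, 8) = -3
S0 (MAX): max(5, -3) = 5

5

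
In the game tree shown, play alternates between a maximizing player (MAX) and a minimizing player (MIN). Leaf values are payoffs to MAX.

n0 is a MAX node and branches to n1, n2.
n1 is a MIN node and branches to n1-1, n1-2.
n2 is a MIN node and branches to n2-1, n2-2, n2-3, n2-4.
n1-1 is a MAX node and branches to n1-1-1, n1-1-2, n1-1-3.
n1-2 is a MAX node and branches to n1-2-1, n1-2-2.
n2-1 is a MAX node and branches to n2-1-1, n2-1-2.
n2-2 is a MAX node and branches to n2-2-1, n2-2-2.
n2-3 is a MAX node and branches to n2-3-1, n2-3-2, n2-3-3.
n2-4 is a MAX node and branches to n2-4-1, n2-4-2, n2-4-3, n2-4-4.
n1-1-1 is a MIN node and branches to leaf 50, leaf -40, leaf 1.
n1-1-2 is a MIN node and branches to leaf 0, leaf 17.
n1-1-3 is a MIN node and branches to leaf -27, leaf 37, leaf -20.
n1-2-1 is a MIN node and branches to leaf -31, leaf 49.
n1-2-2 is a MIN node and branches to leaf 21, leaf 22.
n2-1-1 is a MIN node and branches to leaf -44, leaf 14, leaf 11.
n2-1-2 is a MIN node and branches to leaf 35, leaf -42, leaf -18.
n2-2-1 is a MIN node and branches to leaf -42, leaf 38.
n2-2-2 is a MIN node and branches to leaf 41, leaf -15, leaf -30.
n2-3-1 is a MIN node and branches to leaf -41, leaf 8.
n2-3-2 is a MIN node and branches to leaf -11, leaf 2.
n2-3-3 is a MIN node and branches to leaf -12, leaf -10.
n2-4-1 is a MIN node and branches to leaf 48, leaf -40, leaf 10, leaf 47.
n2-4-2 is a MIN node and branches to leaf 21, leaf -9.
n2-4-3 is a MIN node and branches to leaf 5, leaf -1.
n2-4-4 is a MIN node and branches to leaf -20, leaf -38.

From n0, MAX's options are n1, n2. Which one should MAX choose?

n1-1-1 (MIN): min(50, -40, 1) = -40
n1-1-2 (MIN): min(0, 17) = 0
n1-1-3 (MIN): min(-27, 37, -20) = -27
n1-1 (MAX): max(-40, 0, -27) = 0
n1-2-1 (MIN): min(-31, 49) = -31
n1-2-2 (MIN): min(21, 22) = 21
n1-2 (MAX): max(-31, 21) = 21
n1 (MIN): min(0, 21) = 0
n2-1-1 (MIN): min(-44, 14, 11) = -44
n2-1-2 (MIN): min(35, -42, -18) = -42
n2-1 (MAX): max(-44, -42) = -42
n2-2-1 (MIN): min(-42, 38) = -42
n2-2-2 (MIN): min(41, -15, -30) = -30
n2-2 (MAX): max(-42, -30) = -30
n2-3-1 (MIN): min(-41, 8) = -41
n2-3-2 (MIN): min(-11, 2) = -11
n2-3-3 (MIN): min(-12, -10) = -12
n2-3 (MAX): max(-41, -11, -12) = -11
n2-4-1 (MIN): min(48, -40, 10, 47) = -40
n2-4-2 (MIN): min(21, -9) = -9
n2-4-3 (MIN): min(5, -1) = -1
n2-4-4 (MIN): min(-20, -38) = -38
n2-4 (MAX): max(-40, -9, -1, -38) = -1
n2 (MIN): min(-42, -30, -11, -1) = -42
n0 (MAX): max(0, -42) = 0
MAX at n0 wants the highest of {n1=0, n2=-42}, so chooses n1.

n1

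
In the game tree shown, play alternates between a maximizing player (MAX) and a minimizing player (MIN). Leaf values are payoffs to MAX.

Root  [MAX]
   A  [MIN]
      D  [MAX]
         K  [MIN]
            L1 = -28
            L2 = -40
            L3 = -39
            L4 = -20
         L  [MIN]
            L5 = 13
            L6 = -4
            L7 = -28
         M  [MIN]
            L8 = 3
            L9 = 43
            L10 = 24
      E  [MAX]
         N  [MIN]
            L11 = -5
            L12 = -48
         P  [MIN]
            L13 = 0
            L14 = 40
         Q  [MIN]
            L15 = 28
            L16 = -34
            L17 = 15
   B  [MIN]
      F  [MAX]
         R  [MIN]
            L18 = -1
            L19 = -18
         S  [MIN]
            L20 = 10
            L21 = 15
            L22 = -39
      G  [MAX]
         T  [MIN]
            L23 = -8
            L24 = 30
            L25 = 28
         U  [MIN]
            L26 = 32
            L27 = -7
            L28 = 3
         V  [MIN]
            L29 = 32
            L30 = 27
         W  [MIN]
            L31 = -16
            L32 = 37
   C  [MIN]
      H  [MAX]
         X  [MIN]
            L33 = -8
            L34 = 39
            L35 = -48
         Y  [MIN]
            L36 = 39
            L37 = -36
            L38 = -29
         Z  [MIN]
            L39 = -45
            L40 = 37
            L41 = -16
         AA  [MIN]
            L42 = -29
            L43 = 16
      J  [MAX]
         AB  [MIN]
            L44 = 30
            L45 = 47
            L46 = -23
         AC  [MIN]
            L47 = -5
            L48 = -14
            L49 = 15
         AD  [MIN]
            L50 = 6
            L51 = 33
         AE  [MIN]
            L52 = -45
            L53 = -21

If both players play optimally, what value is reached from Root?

K (MIN): min(-28, -40, -39, -20) = -40
L (MIN): min(13, -4, -28) = -28
M (MIN): min(3, 43, 24) = 3
D (MAX): max(-40, -28, 3) = 3
N (MIN): min(-5, -48) = -48
P (MIN): min(0, 40) = 0
Q (MIN): min(28, -34, 15) = -34
E (MAX): max(-48, 0, -34) = 0
A (MIN): min(3, 0) = 0
R (MIN): min(-1, -18) = -18
S (MIN): min(10, 15, -39) = -39
F (MAX): max(-18, -39) = -18
T (MIN): min(-8, 30, 28) = -8
U (MIN): min(32, -7, 3) = -7
V (MIN): min(32, 27) = 27
W (MIN): min(-16, 37) = -16
G (MAX): max(-8, -7, 27, -16) = 27
B (MIN): min(-18, 27) = -18
X (MIN): min(-8, 39, -48) = -48
Y (MIN): min(39, -36, -29) = -36
Z (MIN): min(-45, 37, -16) = -45
AA (MIN): min(-29, 16) = -29
H (MAX): max(-48, -36, -45, -29) = -29
AB (MIN): min(30, 47, -23) = -23
AC (MIN): min(-5, -14, 15) = -14
AD (MIN): min(6, 33) = 6
AE (MIN): min(-45, -21) = -45
J (MAX): max(-23, -14, 6, -45) = 6
C (MIN): min(-29, 6) = -29
Root (MAX): max(0, -18, -29) = 0

0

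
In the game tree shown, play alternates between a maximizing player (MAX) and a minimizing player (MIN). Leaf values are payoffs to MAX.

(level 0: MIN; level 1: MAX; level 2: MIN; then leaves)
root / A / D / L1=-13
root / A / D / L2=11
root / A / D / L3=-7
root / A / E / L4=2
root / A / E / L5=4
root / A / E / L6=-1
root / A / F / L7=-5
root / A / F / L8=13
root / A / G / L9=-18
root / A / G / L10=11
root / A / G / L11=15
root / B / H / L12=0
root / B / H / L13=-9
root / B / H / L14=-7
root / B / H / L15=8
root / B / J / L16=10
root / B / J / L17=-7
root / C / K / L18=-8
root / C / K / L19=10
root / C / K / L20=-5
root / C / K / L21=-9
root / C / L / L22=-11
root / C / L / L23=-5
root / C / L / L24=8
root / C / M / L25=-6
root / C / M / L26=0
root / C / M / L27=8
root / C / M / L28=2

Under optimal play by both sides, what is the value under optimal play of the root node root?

D (MIN): min(-13, 11, -7) = -13
E (MIN): min(2, 4, -1) = -1
F (MIN): min(-5, 13) = -5
G (MIN): min(-18, 11, 15) = -18
A (MAX): max(-13, -1, -5, -18) = -1
H (MIN): min(0, -9, -7, 8) = -9
J (MIN): min(10, -7) = -7
B (MAX): max(-9, -7) = -7
K (MIN): min(-8, 10, -5, -9) = -9
L (MIN): min(-11, -5, 8) = -11
M (MIN): min(-6, 0, 8, 2) = -6
C (MAX): max(-9, -11, -6) = -6
root (MIN): min(-1, -7, -6) = -7

-7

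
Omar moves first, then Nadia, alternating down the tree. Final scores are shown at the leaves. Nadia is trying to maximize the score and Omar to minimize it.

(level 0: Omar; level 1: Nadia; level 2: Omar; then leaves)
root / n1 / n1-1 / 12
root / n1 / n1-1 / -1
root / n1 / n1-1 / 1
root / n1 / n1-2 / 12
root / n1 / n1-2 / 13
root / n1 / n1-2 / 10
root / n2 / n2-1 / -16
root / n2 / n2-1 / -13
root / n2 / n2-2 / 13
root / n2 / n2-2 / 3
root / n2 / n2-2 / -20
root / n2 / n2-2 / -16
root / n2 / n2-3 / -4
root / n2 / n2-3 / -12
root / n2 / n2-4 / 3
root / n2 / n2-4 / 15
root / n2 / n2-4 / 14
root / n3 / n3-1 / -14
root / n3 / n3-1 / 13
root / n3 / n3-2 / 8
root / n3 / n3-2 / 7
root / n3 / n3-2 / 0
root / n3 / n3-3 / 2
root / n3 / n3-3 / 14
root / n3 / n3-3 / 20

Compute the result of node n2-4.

n2-4 (Omar): min(3, 15, 14) = 3

3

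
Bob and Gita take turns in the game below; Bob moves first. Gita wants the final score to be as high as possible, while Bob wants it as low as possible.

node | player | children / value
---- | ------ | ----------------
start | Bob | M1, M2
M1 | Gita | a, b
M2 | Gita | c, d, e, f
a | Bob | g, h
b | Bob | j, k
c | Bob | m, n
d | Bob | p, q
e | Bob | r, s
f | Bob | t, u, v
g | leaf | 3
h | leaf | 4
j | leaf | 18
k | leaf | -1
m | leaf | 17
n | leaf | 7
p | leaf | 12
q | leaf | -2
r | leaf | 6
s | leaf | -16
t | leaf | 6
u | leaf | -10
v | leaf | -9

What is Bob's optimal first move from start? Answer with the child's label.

M1

a (Bob): min(3, 4) = 3
b (Bob): min(18, -1) = -1
M1 (Gita): max(3, -1) = 3
c (Bob): min(17, 7) = 7
d (Bob): min(12, -2) = -2
e (Bob): min(6, -16) = -16
f (Bob): min(6, -10, -9) = -10
M2 (Gita): max(7, -2, -16, -10) = 7
start (Bob): min(3, 7) = 3
Bob at start wants the lowest of {M1=3, M2=7}, so chooses M1.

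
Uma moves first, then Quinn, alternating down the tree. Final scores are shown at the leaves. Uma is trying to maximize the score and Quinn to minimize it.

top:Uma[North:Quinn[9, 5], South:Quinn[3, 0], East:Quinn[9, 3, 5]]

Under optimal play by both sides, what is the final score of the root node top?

5

North (Quinn): min(9, 5) = 5
South (Quinn): min(3, 0) = 0
East (Quinn): min(9, 3, 5) = 3
top (Uma): max(5, 0, 3) = 5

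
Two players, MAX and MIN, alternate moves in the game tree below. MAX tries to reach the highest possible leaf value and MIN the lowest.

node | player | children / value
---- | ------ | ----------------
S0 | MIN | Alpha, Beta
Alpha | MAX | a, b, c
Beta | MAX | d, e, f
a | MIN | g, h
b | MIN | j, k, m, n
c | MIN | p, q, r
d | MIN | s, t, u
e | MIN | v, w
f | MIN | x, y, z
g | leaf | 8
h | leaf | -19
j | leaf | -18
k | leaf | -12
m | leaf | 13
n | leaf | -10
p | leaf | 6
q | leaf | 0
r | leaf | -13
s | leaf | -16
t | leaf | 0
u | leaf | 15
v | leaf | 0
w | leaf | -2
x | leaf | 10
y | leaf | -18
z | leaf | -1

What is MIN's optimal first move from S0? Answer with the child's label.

Alpha

a (MIN): min(8, -19) = -19
b (MIN): min(-18, -12, 13, -10) = -18
c (MIN): min(6, 0, -13) = -13
Alpha (MAX): max(-19, -18, -13) = -13
d (MIN): min(-16, 0, 15) = -16
e (MIN): min(0, -2) = -2
f (MIN): min(10, -18, -1) = -18
Beta (MAX): max(-16, -2, -18) = -2
S0 (MIN): min(-13, -2) = -13
MIN at S0 wants the lowest of {Alpha=-13, Beta=-2}, so chooses Alpha.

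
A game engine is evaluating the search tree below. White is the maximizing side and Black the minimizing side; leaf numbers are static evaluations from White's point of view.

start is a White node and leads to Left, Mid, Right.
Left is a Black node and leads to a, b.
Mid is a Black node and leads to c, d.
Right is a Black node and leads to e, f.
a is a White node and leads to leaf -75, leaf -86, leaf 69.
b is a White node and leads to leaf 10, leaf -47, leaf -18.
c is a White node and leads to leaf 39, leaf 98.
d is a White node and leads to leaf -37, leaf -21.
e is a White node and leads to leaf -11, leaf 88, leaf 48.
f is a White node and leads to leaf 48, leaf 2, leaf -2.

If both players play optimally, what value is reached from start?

a (White): max(-75, -86, 69) = 69
b (White): max(10, -47, -18) = 10
Left (Black): min(69, 10) = 10
c (White): max(39, 98) = 98
d (White): max(-37, -21) = -21
Mid (Black): min(98, -21) = -21
e (White): max(-11, 88, 48) = 88
f (White): max(48, 2, -2) = 48
Right (Black): min(88, 48) = 48
start (White): max(10, -21, 48) = 48

48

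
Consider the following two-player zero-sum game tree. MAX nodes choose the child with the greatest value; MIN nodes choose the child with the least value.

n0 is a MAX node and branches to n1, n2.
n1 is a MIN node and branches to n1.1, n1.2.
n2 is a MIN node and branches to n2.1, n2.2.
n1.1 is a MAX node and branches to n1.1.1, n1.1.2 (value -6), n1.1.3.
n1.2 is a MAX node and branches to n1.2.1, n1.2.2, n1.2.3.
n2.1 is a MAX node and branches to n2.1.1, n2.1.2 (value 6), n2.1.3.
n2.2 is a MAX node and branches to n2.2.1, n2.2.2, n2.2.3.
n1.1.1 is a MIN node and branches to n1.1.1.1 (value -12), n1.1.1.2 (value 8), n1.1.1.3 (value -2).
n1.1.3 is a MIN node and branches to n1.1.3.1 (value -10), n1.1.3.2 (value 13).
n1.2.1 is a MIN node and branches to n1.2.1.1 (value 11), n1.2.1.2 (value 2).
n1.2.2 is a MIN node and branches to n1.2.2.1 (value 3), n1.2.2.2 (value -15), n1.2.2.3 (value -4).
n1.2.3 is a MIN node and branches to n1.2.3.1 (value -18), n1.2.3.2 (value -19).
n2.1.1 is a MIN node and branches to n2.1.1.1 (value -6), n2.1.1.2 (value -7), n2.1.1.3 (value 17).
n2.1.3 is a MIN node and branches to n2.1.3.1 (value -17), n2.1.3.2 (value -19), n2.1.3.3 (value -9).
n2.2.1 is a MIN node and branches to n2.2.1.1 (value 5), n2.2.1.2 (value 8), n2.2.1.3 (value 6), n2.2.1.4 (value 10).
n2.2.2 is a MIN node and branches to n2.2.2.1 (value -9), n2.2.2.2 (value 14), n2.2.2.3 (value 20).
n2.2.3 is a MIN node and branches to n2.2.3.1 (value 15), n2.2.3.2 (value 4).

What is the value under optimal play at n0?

5

n1.1.1 (MIN): min(-12, 8, -2) = -12
n1.1.3 (MIN): min(-10, 13) = -10
n1.1 (MAX): max(-12, -6, -10) = -6
n1.2.1 (MIN): min(11, 2) = 2
n1.2.2 (MIN): min(3, -15, -4) = -15
n1.2.3 (MIN): min(-18, -19) = -19
n1.2 (MAX): max(2, -15, -19) = 2
n1 (MIN): min(-6, 2) = -6
n2.1.1 (MIN): min(-6, -7, 17) = -7
n2.1.3 (MIN): min(-17, -19, -9) = -19
n2.1 (MAX): max(-7, 6, -19) = 6
n2.2.1 (MIN): min(5, 8, 6, 10) = 5
n2.2.2 (MIN): min(-9, 14, 20) = -9
n2.2.3 (MIN): min(15, 4) = 4
n2.2 (MAX): max(5, -9, 4) = 5
n2 (MIN): min(6, 5) = 5
n0 (MAX): max(-6, 5) = 5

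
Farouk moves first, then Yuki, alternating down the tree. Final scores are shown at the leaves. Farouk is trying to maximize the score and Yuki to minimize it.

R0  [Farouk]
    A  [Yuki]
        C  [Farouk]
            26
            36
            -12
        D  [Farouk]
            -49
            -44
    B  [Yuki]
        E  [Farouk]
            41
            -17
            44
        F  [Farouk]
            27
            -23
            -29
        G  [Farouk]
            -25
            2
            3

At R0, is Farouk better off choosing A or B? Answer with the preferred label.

B

C (Farouk): max(26, 36, -12) = 36
D (Farouk): max(-49, -44) = -44
A (Yuki): min(36, -44) = -44
E (Farouk): max(41, -17, 44) = 44
F (Farouk): max(27, -23, -29) = 27
G (Farouk): max(-25, 2, 3) = 3
B (Yuki): min(44, 27, 3) = 3
Farouk prefers the higher value; A=-44, B=3. B is better since 3 > -44.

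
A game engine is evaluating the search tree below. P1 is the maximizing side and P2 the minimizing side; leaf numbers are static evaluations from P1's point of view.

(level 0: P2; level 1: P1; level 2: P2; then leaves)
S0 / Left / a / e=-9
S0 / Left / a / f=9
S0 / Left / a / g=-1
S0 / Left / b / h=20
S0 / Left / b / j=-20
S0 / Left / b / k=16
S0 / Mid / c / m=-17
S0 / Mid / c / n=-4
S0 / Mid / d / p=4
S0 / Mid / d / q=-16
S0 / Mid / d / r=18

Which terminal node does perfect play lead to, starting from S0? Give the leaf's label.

a (P2): min(-9, 9, -1) = -9
b (P2): min(20, -20, 16) = -20
Left (P1): max(-9, -20) = -9
c (P2): min(-17, -4) = -17
d (P2): min(4, -16, 18) = -16
Mid (P1): max(-17, -16) = -16
S0 (P2): min(-9, -16) = -16
At S0, P2 picks Mid (lowest: -16).
At Mid, P1 picks d (highest: -16).
At d, P2 picks q (lowest: -16).
Terminal value -16.

q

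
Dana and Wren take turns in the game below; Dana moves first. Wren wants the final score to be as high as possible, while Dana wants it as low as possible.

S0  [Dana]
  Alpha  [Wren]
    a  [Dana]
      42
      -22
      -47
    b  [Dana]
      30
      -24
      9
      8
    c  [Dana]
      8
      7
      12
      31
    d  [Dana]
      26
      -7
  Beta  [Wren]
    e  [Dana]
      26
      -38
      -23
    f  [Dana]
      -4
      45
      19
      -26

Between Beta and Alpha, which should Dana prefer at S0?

Beta

e (Dana): min(26, -38, -23) = -38
f (Dana): min(-4, 45, 19, -26) = -26
Beta (Wren): max(-38, -26) = -26
a (Dana): min(42, -22, -47) = -47
b (Dana): min(30, -24, 9, 8) = -24
c (Dana): min(8, 7, 12, 31) = 7
d (Dana): min(26, -7) = -7
Alpha (Wren): max(-47, -24, 7, -7) = 7
Dana prefers the lower value; Beta=-26, Alpha=7. Beta is better since -26 < 7.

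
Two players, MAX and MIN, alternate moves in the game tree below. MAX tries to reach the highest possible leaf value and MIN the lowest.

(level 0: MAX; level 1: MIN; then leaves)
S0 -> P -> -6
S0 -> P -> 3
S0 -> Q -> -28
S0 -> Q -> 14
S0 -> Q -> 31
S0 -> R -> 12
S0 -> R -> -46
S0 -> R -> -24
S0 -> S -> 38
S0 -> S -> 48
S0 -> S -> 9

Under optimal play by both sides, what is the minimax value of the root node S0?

9

P (MIN): min(-6, 3) = -6
Q (MIN): min(-28, 14, 31) = -28
R (MIN): min(12, -46, -24) = -46
S (MIN): min(38, 48, 9) = 9
S0 (MAX): max(-6, -28, -46, 9) = 9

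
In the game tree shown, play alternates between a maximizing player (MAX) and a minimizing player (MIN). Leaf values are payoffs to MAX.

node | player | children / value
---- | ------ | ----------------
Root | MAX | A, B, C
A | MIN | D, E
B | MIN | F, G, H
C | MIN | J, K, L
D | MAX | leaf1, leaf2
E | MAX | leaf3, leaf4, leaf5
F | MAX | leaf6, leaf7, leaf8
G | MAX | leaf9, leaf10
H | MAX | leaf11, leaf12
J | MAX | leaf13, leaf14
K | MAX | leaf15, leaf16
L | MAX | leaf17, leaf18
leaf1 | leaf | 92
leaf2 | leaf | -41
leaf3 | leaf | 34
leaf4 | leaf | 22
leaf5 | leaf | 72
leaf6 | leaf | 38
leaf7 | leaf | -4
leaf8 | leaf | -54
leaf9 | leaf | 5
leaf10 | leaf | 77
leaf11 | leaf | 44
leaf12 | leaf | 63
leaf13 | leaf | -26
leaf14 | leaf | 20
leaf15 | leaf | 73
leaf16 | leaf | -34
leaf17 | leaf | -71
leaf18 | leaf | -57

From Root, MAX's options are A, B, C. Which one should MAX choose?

A

D (MAX): max(92, -41) = 92
E (MAX): max(34, 22, 72) = 72
A (MIN): min(92, 72) = 72
F (MAX): max(38, -4, -54) = 38
G (MAX): max(5, 77) = 77
H (MAX): max(44, 63) = 63
B (MIN): min(38, 77, 63) = 38
J (MAX): max(-26, 20) = 20
K (MAX): max(73, -34) = 73
L (MAX): max(-71, -57) = -57
C (MIN): min(20, 73, -57) = -57
Root (MAX): max(72, 38, -57) = 72
MAX at Root wants the highest of {A=72, B=38, C=-57}, so chooses A.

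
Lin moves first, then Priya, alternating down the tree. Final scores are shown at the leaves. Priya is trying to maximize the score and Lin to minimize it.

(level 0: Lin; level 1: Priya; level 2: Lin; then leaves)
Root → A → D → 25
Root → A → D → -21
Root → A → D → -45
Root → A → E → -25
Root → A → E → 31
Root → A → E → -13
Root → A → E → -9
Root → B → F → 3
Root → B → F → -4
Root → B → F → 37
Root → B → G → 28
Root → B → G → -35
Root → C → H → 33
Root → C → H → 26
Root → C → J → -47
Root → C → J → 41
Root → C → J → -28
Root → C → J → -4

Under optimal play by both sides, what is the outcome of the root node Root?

D (Lin): min(25, -21, -45) = -45
E (Lin): min(-25, 31, -13, -9) = -25
A (Priya): max(-45, -25) = -25
F (Lin): min(3, -4, 37) = -4
G (Lin): min(28, -35) = -35
B (Priya): max(-4, -35) = -4
H (Lin): min(33, 26) = 26
J (Lin): min(-47, 41, -28, -4) = -47
C (Priya): max(26, -47) = 26
Root (Lin): min(-25, -4, 26) = -25

-25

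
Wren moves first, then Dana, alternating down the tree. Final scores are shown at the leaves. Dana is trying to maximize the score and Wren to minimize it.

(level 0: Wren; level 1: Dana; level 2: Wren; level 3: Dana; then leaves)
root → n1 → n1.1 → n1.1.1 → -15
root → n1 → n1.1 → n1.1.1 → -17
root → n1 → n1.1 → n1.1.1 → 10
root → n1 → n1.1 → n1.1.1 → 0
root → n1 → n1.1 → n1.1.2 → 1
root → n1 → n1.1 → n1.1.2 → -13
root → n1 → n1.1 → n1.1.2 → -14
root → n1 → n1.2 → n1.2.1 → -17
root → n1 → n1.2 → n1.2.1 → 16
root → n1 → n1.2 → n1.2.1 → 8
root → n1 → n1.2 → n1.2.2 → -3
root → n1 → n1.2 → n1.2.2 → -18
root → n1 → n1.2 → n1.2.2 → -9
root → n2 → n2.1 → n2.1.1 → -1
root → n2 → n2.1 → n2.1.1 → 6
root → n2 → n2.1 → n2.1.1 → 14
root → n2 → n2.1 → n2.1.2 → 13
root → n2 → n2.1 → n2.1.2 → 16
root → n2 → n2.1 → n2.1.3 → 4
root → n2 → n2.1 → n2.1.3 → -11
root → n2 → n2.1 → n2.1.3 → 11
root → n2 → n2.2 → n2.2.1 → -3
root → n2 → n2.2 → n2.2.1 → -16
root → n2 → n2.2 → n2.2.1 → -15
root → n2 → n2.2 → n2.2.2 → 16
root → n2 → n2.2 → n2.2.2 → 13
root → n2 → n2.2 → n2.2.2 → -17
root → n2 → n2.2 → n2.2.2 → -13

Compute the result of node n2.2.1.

-3

n2.2.1 (Dana): max(-3, -16, -15) = -3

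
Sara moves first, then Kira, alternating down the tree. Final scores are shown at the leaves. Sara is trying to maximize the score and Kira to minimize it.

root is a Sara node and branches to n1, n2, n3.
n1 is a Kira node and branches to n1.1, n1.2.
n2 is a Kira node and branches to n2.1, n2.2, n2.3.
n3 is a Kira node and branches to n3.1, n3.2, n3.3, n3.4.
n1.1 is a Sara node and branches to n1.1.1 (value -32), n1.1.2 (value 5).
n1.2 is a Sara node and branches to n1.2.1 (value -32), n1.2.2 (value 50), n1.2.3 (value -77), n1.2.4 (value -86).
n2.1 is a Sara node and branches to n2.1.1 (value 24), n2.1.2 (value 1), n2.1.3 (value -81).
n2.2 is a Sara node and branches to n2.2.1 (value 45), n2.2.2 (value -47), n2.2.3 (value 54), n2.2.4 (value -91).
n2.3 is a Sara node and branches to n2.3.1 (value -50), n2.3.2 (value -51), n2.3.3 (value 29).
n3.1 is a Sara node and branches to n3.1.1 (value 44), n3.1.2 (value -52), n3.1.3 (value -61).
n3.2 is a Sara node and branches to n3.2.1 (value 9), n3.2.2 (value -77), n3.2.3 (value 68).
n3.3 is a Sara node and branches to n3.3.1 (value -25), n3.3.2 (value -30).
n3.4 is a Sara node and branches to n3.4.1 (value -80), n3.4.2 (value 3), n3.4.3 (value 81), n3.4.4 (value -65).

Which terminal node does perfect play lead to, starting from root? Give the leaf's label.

n2.1.1

n1.1 (Sara): max(-32, 5) = 5
n1.2 (Sara): max(-32, 50, -77, -86) = 50
n1 (Kira): min(5, 50) = 5
n2.1 (Sara): max(24, 1, -81) = 24
n2.2 (Sara): max(45, -47, 54, -91) = 54
n2.3 (Sara): max(-50, -51, 29) = 29
n2 (Kira): min(24, 54, 29) = 24
n3.1 (Sara): max(44, -52, -61) = 44
n3.2 (Sara): max(9, -77, 68) = 68
n3.3 (Sara): max(-25, -30) = -25
n3.4 (Sara): max(-80, 3, 81, -65) = 81
n3 (Kira): min(44, 68, -25, 81) = -25
root (Sara): max(5, 24, -25) = 24
At root, Sara picks n2 (highest: 24).
At n2, Kira picks n2.1 (lowest: 24).
At n2.1, Sara picks n2.1.1 (highest: 24).
Terminal value 24.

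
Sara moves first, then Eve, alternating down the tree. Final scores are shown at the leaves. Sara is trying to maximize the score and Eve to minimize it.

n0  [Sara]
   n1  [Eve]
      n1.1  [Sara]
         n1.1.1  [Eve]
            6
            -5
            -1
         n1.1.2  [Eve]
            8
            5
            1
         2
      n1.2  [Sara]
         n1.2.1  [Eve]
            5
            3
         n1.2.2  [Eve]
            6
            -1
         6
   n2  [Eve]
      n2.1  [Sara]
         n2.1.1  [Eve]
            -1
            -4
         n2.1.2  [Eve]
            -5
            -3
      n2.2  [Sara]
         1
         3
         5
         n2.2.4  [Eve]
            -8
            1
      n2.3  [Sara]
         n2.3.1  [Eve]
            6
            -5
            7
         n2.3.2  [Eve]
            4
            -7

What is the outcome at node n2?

-5

n2.1.1 (Eve): min(-1, -4) = -4
n2.1.2 (Eve): min(-5, -3) = -5
n2.1 (Sara): max(-4, -5) = -4
n2.2.4 (Eve): min(-8, 1) = -8
n2.2 (Sara): max(1, 3, 5, -8) = 5
n2.3.1 (Eve): min(6, -5, 7) = -5
n2.3.2 (Eve): min(4, -7) = -7
n2.3 (Sara): max(-5, -7) = -5
n2 (Eve): min(-4, 5, -5) = -5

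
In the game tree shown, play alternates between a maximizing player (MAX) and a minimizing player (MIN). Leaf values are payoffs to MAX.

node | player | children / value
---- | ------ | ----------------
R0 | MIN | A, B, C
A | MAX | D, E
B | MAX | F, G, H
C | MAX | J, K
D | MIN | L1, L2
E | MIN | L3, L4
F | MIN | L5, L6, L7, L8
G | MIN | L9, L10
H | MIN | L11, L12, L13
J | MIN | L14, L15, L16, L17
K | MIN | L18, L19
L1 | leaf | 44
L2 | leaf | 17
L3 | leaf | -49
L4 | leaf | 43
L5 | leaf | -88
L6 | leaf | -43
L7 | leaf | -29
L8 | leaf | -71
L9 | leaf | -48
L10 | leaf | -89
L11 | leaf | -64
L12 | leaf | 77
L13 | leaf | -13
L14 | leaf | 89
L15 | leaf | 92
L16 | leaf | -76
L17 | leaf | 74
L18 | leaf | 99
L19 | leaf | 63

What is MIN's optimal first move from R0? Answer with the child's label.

B

D (MIN): min(44, 17) = 17
E (MIN): min(-49, 43) = -49
A (MAX): max(17, -49) = 17
F (MIN): min(-88, -43, -29, -71) = -88
G (MIN): min(-48, -89) = -89
H (MIN): min(-64, 77, -13) = -64
B (MAX): max(-88, -89, -64) = -64
J (MIN): min(89, 92, -76, 74) = -76
K (MIN): min(99, 63) = 63
C (MAX): max(-76, 63) = 63
R0 (MIN): min(17, -64, 63) = -64
MIN at R0 wants the lowest of {A=17, B=-64, C=63}, so chooses B.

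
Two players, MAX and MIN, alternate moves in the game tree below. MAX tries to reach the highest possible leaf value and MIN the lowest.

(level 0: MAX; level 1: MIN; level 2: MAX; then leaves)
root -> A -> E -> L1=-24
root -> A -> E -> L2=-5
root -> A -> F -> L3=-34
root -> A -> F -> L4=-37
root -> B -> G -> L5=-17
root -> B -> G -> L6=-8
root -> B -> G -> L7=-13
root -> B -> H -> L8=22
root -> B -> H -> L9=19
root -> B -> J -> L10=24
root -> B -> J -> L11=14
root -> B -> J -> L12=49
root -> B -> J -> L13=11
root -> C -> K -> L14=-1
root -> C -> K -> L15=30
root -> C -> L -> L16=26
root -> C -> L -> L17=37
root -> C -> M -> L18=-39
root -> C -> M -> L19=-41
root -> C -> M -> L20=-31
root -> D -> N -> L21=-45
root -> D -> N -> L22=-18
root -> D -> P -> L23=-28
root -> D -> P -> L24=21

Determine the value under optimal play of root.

E (MAX): max(-24, -5) = -5
F (MAX): max(-34, -37) = -34
A (MIN): min(-5, -34) = -34
G (MAX): max(-17, -8, -13) = -8
H (MAX): max(22, 19) = 22
J (MAX): max(24, 14, 49, 11) = 49
B (MIN): min(-8, 22, 49) = -8
K (MAX): max(-1, 30) = 30
L (MAX): max(26, 37) = 37
M (MAX): max(-39, -41, -31) = -31
C (MIN): min(30, 37, -31) = -31
N (MAX): max(-45, -18) = -18
P (MAX): max(-28, 21) = 21
D (MIN): min(-18, 21) = -18
root (MAX): max(-34, -8, -31, -18) = -8

-8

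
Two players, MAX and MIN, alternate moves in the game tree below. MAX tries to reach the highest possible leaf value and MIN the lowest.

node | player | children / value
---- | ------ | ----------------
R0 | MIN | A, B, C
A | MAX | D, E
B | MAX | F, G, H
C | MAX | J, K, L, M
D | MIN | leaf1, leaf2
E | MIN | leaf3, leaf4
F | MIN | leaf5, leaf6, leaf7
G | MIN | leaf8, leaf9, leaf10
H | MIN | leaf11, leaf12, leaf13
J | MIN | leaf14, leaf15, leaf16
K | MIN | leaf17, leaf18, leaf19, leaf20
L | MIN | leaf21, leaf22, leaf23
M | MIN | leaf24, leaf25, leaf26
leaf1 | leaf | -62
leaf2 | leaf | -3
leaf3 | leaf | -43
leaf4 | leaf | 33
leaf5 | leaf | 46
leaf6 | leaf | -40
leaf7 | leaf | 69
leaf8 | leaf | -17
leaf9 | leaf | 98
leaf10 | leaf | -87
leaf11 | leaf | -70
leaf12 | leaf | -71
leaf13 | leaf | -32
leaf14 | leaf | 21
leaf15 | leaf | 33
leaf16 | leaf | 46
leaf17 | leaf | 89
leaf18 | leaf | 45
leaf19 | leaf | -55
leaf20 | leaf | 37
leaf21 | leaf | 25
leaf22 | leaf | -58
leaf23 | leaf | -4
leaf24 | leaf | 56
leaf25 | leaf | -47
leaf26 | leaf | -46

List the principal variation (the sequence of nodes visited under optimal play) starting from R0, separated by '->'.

R0 -> A -> E -> leaf3

D (MIN): min(-62, -3) = -62
E (MIN): min(-43, 33) = -43
A (MAX): max(-62, -43) = -43
F (MIN): min(46, -40, 69) = -40
G (MIN): min(-17, 98, -87) = -87
H (MIN): min(-70, -71, -32) = -71
B (MAX): max(-40, -87, -71) = -40
J (MIN): min(21, 33, 46) = 21
K (MIN): min(89, 45, -55, 37) = -55
L (MIN): min(25, -58, -4) = -58
M (MIN): min(56, -47, -46) = -47
C (MAX): max(21, -55, -58, -47) = 21
R0 (MIN): min(-43, -40, 21) = -43
At R0, MIN picks A (lowest: -43).
At A, MAX picks E (highest: -43).
At E, MIN picks leaf3 (lowest: -43).
Terminal value -43.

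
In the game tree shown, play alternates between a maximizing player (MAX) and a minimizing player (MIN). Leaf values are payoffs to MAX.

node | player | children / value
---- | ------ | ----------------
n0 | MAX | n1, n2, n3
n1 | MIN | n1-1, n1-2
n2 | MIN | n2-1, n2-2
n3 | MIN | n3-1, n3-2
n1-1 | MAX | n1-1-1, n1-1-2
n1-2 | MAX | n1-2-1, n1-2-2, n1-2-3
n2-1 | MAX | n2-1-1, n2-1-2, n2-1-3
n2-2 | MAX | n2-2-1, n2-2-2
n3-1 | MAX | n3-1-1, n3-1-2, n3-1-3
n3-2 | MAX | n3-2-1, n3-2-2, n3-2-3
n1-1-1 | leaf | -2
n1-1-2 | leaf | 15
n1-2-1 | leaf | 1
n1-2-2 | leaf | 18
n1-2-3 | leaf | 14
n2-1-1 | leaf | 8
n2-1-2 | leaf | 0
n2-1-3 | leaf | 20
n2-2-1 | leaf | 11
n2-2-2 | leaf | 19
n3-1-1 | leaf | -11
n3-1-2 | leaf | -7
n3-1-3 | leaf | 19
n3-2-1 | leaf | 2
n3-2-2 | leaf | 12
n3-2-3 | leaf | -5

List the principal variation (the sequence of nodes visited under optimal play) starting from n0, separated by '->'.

n0 -> n2 -> n2-2 -> n2-2-2

n1-1 (MAX): max(-2, 15) = 15
n1-2 (MAX): max(1, 18, 14) = 18
n1 (MIN): min(15, 18) = 15
n2-1 (MAX): max(8, 0, 20) = 20
n2-2 (MAX): max(11, 19) = 19
n2 (MIN): min(20, 19) = 19
n3-1 (MAX): max(-11, -7, 19) = 19
n3-2 (MAX): max(2, 12, -5) = 12
n3 (MIN): min(19, 12) = 12
n0 (MAX): max(15, 19, 12) = 19
At n0, MAX picks n2 (highest: 19).
At n2, MIN picks n2-2 (lowest: 19).
At n2-2, MAX picks n2-2-2 (highest: 19).
Terminal value 19.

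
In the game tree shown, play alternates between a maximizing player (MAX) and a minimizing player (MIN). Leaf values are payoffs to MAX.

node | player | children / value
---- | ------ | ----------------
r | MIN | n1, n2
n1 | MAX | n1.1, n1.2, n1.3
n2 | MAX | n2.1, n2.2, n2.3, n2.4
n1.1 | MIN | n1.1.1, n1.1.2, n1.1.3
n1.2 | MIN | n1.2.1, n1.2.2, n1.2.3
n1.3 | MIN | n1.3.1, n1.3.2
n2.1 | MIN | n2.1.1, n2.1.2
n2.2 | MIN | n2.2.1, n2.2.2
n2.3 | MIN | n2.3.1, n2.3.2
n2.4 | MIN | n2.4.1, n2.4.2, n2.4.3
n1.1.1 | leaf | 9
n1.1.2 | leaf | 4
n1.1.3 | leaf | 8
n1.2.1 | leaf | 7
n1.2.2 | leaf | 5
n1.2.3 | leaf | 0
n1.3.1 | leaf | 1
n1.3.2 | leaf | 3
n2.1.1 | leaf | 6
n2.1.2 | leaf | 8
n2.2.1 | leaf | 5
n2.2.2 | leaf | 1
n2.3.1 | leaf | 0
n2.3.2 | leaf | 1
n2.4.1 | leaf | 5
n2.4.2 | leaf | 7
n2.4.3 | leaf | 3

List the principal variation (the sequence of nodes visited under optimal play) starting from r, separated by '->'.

n1.1 (MIN): min(9, 4, 8) = 4
n1.2 (MIN): min(7, 5, 0) = 0
n1.3 (MIN): min(1, 3) = 1
n1 (MAX): max(4, 0, 1) = 4
n2.1 (MIN): min(6, 8) = 6
n2.2 (MIN): min(5, 1) = 1
n2.3 (MIN): min(0, 1) = 0
n2.4 (MIN): min(5, 7, 3) = 3
n2 (MAX): max(6, 1, 0, 3) = 6
r (MIN): min(4, 6) = 4
At r, MIN picks n1 (lowest: 4).
At n1, MAX picks n1.1 (highest: 4).
At n1.1, MIN picks n1.1.2 (lowest: 4).
Terminal value 4.

r -> n1 -> n1.1 -> n1.1.2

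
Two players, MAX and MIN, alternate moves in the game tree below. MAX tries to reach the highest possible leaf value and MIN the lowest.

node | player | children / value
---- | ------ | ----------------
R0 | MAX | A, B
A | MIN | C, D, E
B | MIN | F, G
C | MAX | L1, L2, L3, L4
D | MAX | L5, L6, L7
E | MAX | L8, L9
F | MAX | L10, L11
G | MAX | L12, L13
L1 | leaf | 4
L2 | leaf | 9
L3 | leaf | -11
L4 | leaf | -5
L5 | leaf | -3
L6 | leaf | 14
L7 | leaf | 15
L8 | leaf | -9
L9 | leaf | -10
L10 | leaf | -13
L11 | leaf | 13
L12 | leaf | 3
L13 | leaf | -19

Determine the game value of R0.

C (MAX): max(4, 9, -11, -5) = 9
D (MAX): max(-3, 14, 15) = 15
E (MAX): max(-9, -10) = -9
A (MIN): min(9, 15, -9) = -9
F (MAX): max(-13, 13) = 13
G (MAX): max(3, -19) = 3
B (MIN): min(13, 3) = 3
R0 (MAX): max(-9, 3) = 3

3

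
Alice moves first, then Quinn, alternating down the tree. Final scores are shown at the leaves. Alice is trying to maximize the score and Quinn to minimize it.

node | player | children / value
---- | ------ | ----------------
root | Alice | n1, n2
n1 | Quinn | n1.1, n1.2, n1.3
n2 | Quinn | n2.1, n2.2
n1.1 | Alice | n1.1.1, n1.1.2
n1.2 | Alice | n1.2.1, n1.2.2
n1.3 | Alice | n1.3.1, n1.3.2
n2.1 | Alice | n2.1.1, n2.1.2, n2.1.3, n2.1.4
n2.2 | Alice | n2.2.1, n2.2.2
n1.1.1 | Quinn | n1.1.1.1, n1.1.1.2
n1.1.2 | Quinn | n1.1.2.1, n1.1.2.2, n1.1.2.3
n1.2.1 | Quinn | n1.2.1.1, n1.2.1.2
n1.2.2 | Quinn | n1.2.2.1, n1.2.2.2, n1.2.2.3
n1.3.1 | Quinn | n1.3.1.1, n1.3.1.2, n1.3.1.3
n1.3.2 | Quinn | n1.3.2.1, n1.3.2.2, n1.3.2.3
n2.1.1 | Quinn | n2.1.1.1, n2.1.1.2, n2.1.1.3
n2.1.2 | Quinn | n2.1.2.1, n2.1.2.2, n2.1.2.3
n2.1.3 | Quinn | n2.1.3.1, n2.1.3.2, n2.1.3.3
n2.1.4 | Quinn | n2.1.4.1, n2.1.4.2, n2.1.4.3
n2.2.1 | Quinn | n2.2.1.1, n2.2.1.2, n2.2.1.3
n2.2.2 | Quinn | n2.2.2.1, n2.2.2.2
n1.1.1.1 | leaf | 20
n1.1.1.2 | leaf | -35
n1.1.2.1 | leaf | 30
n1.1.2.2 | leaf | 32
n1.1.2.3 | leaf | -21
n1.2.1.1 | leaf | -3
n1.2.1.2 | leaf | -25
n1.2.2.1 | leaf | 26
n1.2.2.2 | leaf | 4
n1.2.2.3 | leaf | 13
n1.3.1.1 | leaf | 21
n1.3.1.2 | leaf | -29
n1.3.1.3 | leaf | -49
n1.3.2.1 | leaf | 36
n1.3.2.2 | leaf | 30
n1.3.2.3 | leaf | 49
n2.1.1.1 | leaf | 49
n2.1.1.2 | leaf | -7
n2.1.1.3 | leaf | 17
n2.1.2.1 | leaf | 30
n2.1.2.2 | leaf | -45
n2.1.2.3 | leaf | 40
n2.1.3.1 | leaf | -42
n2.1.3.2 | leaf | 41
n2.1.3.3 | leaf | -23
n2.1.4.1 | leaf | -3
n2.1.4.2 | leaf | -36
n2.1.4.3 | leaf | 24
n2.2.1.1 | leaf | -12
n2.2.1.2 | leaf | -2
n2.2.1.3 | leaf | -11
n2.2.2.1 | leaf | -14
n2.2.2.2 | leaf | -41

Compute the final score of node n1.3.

30

n1.3.1 (Quinn): min(21, -29, -49) = -49
n1.3.2 (Quinn): min(36, 30, 49) = 30
n1.3 (Alice): max(-49, 30) = 30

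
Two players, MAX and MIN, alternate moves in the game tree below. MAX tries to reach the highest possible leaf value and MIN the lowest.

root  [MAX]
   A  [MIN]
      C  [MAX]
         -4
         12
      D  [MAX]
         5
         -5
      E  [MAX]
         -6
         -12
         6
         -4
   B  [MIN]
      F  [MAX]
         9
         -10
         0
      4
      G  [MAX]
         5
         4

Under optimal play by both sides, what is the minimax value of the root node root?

C (MAX): max(-4, 12) = 12
D (MAX): max(5, -5) = 5
E (MAX): max(-6, -12, 6, -4) = 6
A (MIN): min(12, 5, 6) = 5
F (MAX): max(9, -10, 0) = 9
G (MAX): max(5, 4) = 5
B (MIN): min(9, 4, 5) = 4
root (MAX): max(5, 4) = 5

5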